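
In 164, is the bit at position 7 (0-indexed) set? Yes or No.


0b10100100, bit 7 = 1. Yes

Yes


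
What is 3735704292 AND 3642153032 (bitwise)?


0b11011110101010100101001011100100 & 0b11011001000101101101100001001000 = 0b11011000000000100101000001000000 = 3624030272

3624030272


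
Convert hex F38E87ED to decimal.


F38E87ED hex = 4086204397 decimal

4086204397


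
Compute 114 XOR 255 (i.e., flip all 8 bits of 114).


114 ^ 255 = 141

141


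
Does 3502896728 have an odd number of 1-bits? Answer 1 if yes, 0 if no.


0b11010000110010011111011001011000 has 16 ones => parity 0

0


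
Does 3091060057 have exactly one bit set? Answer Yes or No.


0b10111000001111011101010101011001. Multiple bits set => No

No


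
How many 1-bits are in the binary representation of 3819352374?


0b11100011101001101011000100110110 has 17 set bits

17


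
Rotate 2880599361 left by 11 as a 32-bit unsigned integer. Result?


Rotate 0b10101011101100100111010101000001 left by 11 (32-bit) = 0b10010011101010100000110101011101 = 2477395293

2477395293


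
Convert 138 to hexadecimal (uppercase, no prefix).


138 = 8A hex

8A


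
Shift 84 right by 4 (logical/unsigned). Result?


0b1010100 >> 4 = 0b101 = 5

5


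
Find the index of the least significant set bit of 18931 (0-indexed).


0b100100111110011. Lowest set bit at position 0

0


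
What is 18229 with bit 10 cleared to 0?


18229 & ~(1 << 10) = 17205

17205


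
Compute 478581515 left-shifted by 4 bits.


0b11100100001101001001100001011 << 4 = 0b111001000011010010011000010110000 = 7657304240

7657304240


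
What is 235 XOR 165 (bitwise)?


0b11101011 ^ 0b10100101 = 0b1001110 = 78

78


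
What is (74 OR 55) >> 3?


Step 1: 74 | 55 = 127
Step 2: 127 >> 3 = 15

15


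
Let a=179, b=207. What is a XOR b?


179 ^ 207 = 124

124


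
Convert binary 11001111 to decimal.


11001111 in decimal = 207

207


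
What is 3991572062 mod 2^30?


3991572062 & 1073741823 = 770346590

770346590


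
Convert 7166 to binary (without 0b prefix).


7166 = 1101111111110 in binary

1101111111110


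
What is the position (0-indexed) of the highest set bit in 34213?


0b1000010110100101. Highest set bit at position 15

15


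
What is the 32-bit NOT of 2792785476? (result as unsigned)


~0b10100110011101101000011001000100 = 0b1011001100010010111100110111011 = 1502181819 (32-bit unsigned)

1502181819


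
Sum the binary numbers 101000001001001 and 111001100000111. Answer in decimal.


101000001001001 + 111001100000111 = 1100001101010000 = 50000

50000


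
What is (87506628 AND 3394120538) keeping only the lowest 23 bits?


Step 1: 87506628 & 3394120538 = 404032
Step 2: 404032 & 8388607 = 404032

404032


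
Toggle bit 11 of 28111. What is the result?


28111 ^ (1 << 11) = 28111 ^ 2048 = 26063

26063


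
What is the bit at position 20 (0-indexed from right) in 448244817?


0b11010101101111010110001010001, position 20 = 1

1


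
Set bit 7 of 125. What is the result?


125 | (1 << 7) = 125 | 128 = 253

253


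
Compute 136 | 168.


0b10001000 | 0b10101000 = 0b10101000 = 168

168


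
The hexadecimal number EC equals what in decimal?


EC hex = 236 decimal

236


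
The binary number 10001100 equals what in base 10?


10001100 in decimal = 140

140


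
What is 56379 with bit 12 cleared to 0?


56379 & ~(1 << 12) = 52283

52283


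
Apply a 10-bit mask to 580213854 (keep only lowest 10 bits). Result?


580213854 & 1023 = 94

94


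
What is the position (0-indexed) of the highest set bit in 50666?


0b1100010111101010. Highest set bit at position 15

15


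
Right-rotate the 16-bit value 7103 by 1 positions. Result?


Rotate 0b1101110111111 right by 1 (16-bit) = 0b1000110111011111 = 36319

36319


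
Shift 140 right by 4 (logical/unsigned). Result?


0b10001100 >> 4 = 0b1000 = 8

8


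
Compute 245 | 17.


0b11110101 | 0b10001 = 0b11110101 = 245

245


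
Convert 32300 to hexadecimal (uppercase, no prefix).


32300 = 7E2C hex

7E2C


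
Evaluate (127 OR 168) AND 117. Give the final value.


Step 1: 127 | 168 = 255
Step 2: 255 & 117 = 117

117


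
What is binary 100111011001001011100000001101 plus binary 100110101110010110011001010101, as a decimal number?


100111011001001011100000001101 + 100110101110010110011001010101 = 1001110000111100001111001100010 = 1310596706

1310596706


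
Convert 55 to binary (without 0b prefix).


55 = 110111 in binary

110111


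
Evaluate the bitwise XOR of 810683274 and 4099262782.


0b110000010100100000101110001010 ^ 0b11110100010101011100100100111110 = 0b11000100000001111100001010110100 = 3288842932

3288842932


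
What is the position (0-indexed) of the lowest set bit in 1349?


0b10101000101. Lowest set bit at position 0

0


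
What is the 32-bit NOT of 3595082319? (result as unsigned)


~0b11010110010010001001101001001111 = 0b101001101101110110010110110000 = 699884976 (32-bit unsigned)

699884976


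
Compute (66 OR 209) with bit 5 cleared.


Step 1: 66 | 209 = 211
Step 2: 211 & ~(1 << 5) = 211

211


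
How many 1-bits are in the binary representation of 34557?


0b1000011011111101 has 10 set bits

10


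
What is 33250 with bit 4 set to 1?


33250 | (1 << 4) = 33250 | 16 = 33266

33266


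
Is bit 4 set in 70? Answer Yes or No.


0b1000110, bit 4 = 0. No

No


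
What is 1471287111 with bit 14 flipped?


1471287111 ^ (1 << 14) = 1471287111 ^ 16384 = 1471303495

1471303495


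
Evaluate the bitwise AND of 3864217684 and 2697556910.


0b11100110010100110100100001010100 & 0b10100000110010010111001110101110 = 0b10100000010000010100000000000100 = 2688630788

2688630788


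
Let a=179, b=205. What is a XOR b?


179 ^ 205 = 126

126


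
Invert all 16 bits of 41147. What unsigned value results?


41147 ^ 65535 = 24388

24388


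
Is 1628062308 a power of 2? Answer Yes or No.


0b1100001000010100100001001100100. Multiple bits set => No

No


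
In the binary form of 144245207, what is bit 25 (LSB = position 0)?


0b1000100110010000000111010111, position 25 = 0

0


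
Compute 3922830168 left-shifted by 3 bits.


0b11101001110100011010001101011000 << 3 = 0b11101001110100011010001101011000000 = 31382641344

31382641344


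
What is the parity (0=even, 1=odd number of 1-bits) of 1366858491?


0b1010001011110001001101011111011 has 18 ones => parity 0

0


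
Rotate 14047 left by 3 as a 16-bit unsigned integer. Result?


Rotate 0b11011011011111 left by 3 (16-bit) = 0b1011011011111001 = 46841

46841


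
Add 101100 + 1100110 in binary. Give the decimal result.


101100 + 1100110 = 10010010 = 146

146


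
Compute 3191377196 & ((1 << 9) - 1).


3191377196 & 511 = 300

300


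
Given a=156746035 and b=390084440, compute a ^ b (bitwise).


156746035 ^ 390084440 = 504886891

504886891


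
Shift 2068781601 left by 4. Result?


0b1111011010011110001101000100001 << 4 = 0b11110110100111100011010001000010000 = 33100505616

33100505616


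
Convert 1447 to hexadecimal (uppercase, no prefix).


1447 = 5A7 hex

5A7


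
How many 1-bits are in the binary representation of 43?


0b101011 has 4 set bits

4


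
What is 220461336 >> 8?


0b1101001000111111100100011000 >> 8 = 0b11010010001111111001 = 861177

861177


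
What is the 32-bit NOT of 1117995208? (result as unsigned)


~0b1000010101000110100000011001000 = 0b10111101010111001011111100110111 = 3176972087 (32-bit unsigned)

3176972087


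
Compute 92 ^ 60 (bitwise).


0b1011100 ^ 0b111100 = 0b1100000 = 96

96


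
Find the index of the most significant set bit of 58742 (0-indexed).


0b1110010101110110. Highest set bit at position 15

15


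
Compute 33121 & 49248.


0b1000000101100001 & 0b1100000001100000 = 0b1000000001100000 = 32864

32864


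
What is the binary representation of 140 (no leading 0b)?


140 = 10001100 in binary

10001100


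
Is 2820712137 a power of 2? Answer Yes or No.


0b10101000001000001010011011001001. Multiple bits set => No

No


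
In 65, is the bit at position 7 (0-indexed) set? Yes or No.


0b1000001, bit 7 = 0. No

No


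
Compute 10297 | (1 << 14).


10297 | (1 << 14) = 10297 | 16384 = 26681

26681


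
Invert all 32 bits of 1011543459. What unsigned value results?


1011543459 ^ 4294967295 = 3283423836

3283423836


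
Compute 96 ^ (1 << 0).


96 ^ (1 << 0) = 96 ^ 1 = 97

97


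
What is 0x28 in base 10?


28 hex = 40 decimal

40


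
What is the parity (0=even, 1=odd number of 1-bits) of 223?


0b11011111 has 7 ones => parity 1

1


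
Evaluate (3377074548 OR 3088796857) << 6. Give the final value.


Step 1: 3377074548 | 3088796857 = 4183514621
Step 2: 4183514621 << 6 = 267744935744

267744935744


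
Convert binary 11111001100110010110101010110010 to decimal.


11111001100110010110101010110010 in decimal = 4187581106

4187581106


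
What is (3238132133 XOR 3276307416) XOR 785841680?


Step 1: 3238132133 ^ 3276307416 = 38371965
Step 2: 38371965 ^ 785841680 = 748649581

748649581


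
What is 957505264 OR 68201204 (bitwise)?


0b111001000100100101111011110000 | 0b100000100001010101011110100 = 0b111101000100101111111011110100 = 1024655092

1024655092


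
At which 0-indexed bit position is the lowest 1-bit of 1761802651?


0b1101001000000101111100110011011. Lowest set bit at position 0

0


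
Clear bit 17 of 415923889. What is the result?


415923889 & ~(1 << 17) = 415792817

415792817


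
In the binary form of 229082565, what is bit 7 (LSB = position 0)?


0b1101101001111000010111000101, position 7 = 1

1


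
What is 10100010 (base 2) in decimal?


10100010 in decimal = 162

162


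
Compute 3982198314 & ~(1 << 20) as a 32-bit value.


3982198314 & ~(1 << 20) = 3981149738

3981149738


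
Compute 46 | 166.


0b101110 | 0b10100110 = 0b10101110 = 174

174


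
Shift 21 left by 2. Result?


0b10101 << 2 = 0b1010100 = 84

84


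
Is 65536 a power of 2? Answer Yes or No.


0b10000000000000000. Only one bit set => Yes

Yes


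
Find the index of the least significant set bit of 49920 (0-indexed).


0b1100001100000000. Lowest set bit at position 8

8


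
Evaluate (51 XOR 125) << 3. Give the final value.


Step 1: 51 ^ 125 = 78
Step 2: 78 << 3 = 624

624


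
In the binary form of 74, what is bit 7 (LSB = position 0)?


0b1001010, position 7 = 0

0


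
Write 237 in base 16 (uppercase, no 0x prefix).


237 = ED hex

ED


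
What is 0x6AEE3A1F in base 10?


6AEE3A1F hex = 1793997343 decimal

1793997343


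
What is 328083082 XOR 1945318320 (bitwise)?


0b10011100011100010011010001010 ^ 0b1110011111100110011001110110000 = 0b1100000011111010001010100111010 = 1618810170

1618810170


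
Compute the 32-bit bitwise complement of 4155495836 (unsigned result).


~0b11110111101011111101010110011100 = 0b1000010100000010101001100011 = 139471459 (32-bit unsigned)

139471459


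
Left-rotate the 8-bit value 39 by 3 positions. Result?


Rotate 0b100111 left by 3 (8-bit) = 0b111001 = 57

57


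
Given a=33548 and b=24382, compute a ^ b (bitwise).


33548 ^ 24382 = 56370

56370


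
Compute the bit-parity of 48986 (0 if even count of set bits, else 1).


0b1011111101011010 has 11 ones => parity 1

1


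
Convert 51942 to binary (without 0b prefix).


51942 = 1100101011100110 in binary

1100101011100110


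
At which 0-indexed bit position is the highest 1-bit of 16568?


0b100000010111000. Highest set bit at position 14

14


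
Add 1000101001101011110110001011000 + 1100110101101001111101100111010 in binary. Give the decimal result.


1000101001101011110110001011000 + 1100110101101001111101100111010 = 10101011111010101110011110010010 = 2884298642

2884298642


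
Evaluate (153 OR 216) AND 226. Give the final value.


Step 1: 153 | 216 = 217
Step 2: 217 & 226 = 192

192


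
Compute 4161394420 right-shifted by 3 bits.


0b11111000000010011101011011110100 >> 3 = 0b11111000000010011101011011110 = 520174302

520174302


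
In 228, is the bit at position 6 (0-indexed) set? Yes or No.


0b11100100, bit 6 = 1. Yes

Yes


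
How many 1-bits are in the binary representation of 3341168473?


0b11000111001001100010111101011001 has 17 set bits

17


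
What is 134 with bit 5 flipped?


134 ^ (1 << 5) = 134 ^ 32 = 166

166


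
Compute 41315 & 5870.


0b1010000101100011 & 0b1011011101110 = 0b1100010 = 98

98


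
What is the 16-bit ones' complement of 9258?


9258 ^ 65535 = 56277

56277


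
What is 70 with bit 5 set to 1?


70 | (1 << 5) = 70 | 32 = 102

102


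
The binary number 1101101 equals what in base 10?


1101101 in decimal = 109

109


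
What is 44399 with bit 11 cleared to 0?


44399 & ~(1 << 11) = 42351

42351


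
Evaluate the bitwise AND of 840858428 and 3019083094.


0b110010000111100111101100111100 & 0b10110011111100111000110101010110 = 0b110010000100100000100100010100 = 840042772

840042772


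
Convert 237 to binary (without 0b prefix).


237 = 11101101 in binary

11101101


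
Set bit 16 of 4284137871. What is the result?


4284137871 | (1 << 16) = 4284137871 | 65536 = 4284203407

4284203407


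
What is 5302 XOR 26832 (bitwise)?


0b1010010110110 ^ 0b110100011010000 = 0b111110001100110 = 31846

31846


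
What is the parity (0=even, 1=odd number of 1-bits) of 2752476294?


0b10100100000011110111010010000110 has 14 ones => parity 0

0


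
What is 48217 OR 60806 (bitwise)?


0b1011110001011001 | 0b1110110110000110 = 0b1111110111011111 = 64991

64991


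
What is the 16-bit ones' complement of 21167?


21167 ^ 65535 = 44368

44368


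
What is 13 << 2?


0b1101 << 2 = 0b110100 = 52

52


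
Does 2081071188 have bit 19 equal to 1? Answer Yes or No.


0b1111100000010101010000001010100, bit 19 = 1. Yes

Yes


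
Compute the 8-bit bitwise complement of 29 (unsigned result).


~0b11101 = 0b11100010 = 226 (8-bit unsigned)

226


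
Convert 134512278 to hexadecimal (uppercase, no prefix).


134512278 = 8047E96 hex

8047E96


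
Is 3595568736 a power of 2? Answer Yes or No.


0b11010110010100000000011001100000. Multiple bits set => No

No


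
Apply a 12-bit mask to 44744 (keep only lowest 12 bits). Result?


44744 & 4095 = 3784

3784


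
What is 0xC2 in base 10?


C2 hex = 194 decimal

194


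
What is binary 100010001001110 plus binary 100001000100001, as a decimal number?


100010001001110 + 100001000100001 = 1000011001101111 = 34415

34415


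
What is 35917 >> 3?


0b1000110001001101 >> 3 = 0b1000110001001 = 4489

4489


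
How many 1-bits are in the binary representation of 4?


0b100 has 1 set bits

1


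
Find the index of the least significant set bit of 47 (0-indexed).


0b101111. Lowest set bit at position 0

0


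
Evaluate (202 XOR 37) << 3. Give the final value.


Step 1: 202 ^ 37 = 239
Step 2: 239 << 3 = 1912

1912


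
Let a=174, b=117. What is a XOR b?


174 ^ 117 = 219

219


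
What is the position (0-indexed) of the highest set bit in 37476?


0b1001001001100100. Highest set bit at position 15

15


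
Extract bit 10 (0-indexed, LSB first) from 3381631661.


0b11001001100011111001101010101101, position 10 = 0

0


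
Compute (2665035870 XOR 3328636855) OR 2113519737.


Step 1: 2665035870 ^ 3328636855 = 1488965609
Step 2: 1488965609 | 2113519737 = 2113916921

2113916921


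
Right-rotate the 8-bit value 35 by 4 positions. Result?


Rotate 0b100011 right by 4 (8-bit) = 0b110010 = 50

50


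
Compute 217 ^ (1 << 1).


217 ^ (1 << 1) = 217 ^ 2 = 219

219


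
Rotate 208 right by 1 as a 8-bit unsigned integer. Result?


Rotate 0b11010000 right by 1 (8-bit) = 0b1101000 = 104

104


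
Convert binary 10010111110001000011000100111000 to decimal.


10010111110001000011000100111000 in decimal = 2546217272

2546217272


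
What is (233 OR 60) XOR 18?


Step 1: 233 | 60 = 253
Step 2: 253 ^ 18 = 239

239


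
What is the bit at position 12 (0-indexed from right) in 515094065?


0b11110101100111011011000110001, position 12 = 1

1


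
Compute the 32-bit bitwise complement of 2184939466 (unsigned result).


~0b10000010001110111000011111001010 = 0b1111101110001000111100000110101 = 2110027829 (32-bit unsigned)

2110027829


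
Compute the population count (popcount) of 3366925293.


0b11001000101011110011001111101101 has 19 set bits

19


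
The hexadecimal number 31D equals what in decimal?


31D hex = 797 decimal

797


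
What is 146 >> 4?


0b10010010 >> 4 = 0b1001 = 9

9


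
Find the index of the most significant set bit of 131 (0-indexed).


0b10000011. Highest set bit at position 7

7


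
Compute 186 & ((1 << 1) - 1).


186 & 1 = 0

0


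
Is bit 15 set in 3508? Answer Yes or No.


0b110110110100, bit 15 = 0. No

No


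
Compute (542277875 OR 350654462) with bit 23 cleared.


Step 1: 542277875 | 350654462 = 888573951
Step 2: 888573951 & ~(1 << 23) = 880185343

880185343


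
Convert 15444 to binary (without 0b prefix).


15444 = 11110001010100 in binary

11110001010100


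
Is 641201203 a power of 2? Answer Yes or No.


0b100110001101111111010000110011. Multiple bits set => No

No


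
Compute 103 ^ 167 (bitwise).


0b1100111 ^ 0b10100111 = 0b11000000 = 192

192


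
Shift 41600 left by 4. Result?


0b1010001010000000 << 4 = 0b10100010100000000000 = 665600

665600


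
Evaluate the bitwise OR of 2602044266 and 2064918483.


0b10011011000110000000101101101010 | 0b1111011000101000010011111010011 = 0b11111011000111000010111111111011 = 4212928507

4212928507


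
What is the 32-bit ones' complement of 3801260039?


3801260039 ^ 4294967295 = 493707256

493707256


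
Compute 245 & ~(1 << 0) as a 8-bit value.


245 & ~(1 << 0) = 244

244


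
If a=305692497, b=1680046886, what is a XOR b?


305692497 ^ 1680046886 = 1981482103

1981482103


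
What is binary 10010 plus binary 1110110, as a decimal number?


10010 + 1110110 = 10001000 = 136

136


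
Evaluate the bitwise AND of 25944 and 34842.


0b110010101011000 & 0b1000100000011010 = 0b11000 = 24

24


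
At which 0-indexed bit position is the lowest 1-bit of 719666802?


0b101010111001010011111001110010. Lowest set bit at position 1

1


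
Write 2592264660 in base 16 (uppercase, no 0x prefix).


2592264660 = 9A82D1D4 hex

9A82D1D4


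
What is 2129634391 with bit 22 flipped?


2129634391 ^ (1 << 22) = 2129634391 ^ 4194304 = 2125440087

2125440087


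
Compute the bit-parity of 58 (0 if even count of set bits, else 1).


0b111010 has 4 ones => parity 0

0


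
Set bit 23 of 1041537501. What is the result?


1041537501 | (1 << 23) = 1041537501 | 8388608 = 1049926109

1049926109


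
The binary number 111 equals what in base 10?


111 in decimal = 7

7


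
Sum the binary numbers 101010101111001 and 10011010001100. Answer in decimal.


101010101111001 + 10011010001100 = 111110000000101 = 31749

31749


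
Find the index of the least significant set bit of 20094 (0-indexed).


0b100111001111110. Lowest set bit at position 1

1


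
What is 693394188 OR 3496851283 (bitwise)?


0b101001010101000101101100001100 | 0b11010000011011011011011101010011 = 0b11111001011111011111111101011111 = 4185784159

4185784159


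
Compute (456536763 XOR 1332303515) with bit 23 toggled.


Step 1: 456536763 ^ 1332303515 = 1415537696
Step 2: 1415537696 ^ (1 << 23) = 1415537696 ^ 8388608 = 1423926304

1423926304


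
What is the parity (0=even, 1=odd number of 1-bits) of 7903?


0b1111011011111 has 11 ones => parity 1

1


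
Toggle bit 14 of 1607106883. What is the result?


1607106883 ^ (1 << 14) = 1607106883 ^ 16384 = 1607123267

1607123267


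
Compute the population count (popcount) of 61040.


0b1110111001110000 has 9 set bits

9


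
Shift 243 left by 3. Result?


0b11110011 << 3 = 0b11110011000 = 1944

1944


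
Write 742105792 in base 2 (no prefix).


742105792 = 101100001110111010001011000000 in binary

101100001110111010001011000000


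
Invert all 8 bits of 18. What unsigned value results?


18 ^ 255 = 237

237


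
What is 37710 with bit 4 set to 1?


37710 | (1 << 4) = 37710 | 16 = 37726

37726


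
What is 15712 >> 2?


0b11110101100000 >> 2 = 0b111101011000 = 3928

3928


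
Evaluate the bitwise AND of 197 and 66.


0b11000101 & 0b1000010 = 0b1000000 = 64

64


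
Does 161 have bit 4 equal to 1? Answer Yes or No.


0b10100001, bit 4 = 0. No

No


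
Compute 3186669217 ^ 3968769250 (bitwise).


0b10111101111100001011011010100001 ^ 0b11101100100011101001110011100010 = 0b1010001011111100010101001000011 = 1367222851

1367222851


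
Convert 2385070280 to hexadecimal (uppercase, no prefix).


2385070280 = 8E2948C8 hex

8E2948C8


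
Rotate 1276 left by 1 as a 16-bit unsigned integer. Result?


Rotate 0b10011111100 left by 1 (16-bit) = 0b100111111000 = 2552

2552


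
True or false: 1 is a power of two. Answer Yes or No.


0b1. Only one bit set => Yes

Yes


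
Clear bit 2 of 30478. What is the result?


30478 & ~(1 << 2) = 30474

30474


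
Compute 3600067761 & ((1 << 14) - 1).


3600067761 & 16383 = 11441

11441


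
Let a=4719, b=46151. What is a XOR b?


4719 ^ 46151 = 42536

42536


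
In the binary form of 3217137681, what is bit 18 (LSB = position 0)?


0b10111111110000011010000000010001, position 18 = 0

0


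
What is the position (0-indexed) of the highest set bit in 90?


0b1011010. Highest set bit at position 6

6


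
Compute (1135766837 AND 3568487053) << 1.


Step 1: 1135766837 & 3568487053 = 1085425669
Step 2: 1085425669 << 1 = 2170851338

2170851338


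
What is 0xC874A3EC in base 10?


C874A3EC hex = 3363087340 decimal

3363087340


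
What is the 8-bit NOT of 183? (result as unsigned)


~0b10110111 = 0b1001000 = 72 (8-bit unsigned)

72


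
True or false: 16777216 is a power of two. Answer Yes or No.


0b1000000000000000000000000. Only one bit set => Yes

Yes


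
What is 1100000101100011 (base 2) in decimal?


1100000101100011 in decimal = 49507

49507


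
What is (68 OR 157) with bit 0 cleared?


Step 1: 68 | 157 = 221
Step 2: 221 & ~(1 << 0) = 220

220


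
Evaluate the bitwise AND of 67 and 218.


0b1000011 & 0b11011010 = 0b1000010 = 66

66


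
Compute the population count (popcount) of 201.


0b11001001 has 4 set bits

4


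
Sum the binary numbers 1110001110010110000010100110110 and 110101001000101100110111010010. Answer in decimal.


1110001110010110000010100110110 + 110101001000101100110111010010 = 10100110111011011101001100001000 = 2800603912

2800603912


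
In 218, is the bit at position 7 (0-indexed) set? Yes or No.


0b11011010, bit 7 = 1. Yes

Yes


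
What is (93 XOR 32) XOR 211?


Step 1: 93 ^ 32 = 125
Step 2: 125 ^ 211 = 174

174


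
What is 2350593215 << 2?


0b10001100000110110011010010111111 << 2 = 0b1000110000011011001101001011111100 = 9402372860

9402372860


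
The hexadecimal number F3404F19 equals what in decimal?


F3404F19 hex = 4081078041 decimal

4081078041


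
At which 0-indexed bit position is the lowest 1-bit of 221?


0b11011101. Lowest set bit at position 0

0


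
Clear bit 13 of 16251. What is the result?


16251 & ~(1 << 13) = 8059

8059


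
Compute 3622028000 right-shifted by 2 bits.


0b11010111111000111100001011100000 >> 2 = 0b110101111110001111000010111000 = 905507000

905507000


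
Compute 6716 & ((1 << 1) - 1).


6716 & 1 = 0

0


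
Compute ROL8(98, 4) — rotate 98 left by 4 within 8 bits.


Rotate 0b1100010 left by 4 (8-bit) = 0b100110 = 38

38


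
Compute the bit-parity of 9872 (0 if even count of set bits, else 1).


0b10011010010000 has 5 ones => parity 1

1


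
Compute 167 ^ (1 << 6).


167 ^ (1 << 6) = 167 ^ 64 = 231

231


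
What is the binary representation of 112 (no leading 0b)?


112 = 1110000 in binary

1110000


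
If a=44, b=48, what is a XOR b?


44 ^ 48 = 28

28


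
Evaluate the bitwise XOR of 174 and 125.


0b10101110 ^ 0b1111101 = 0b11010011 = 211

211


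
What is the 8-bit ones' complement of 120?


120 ^ 255 = 135

135


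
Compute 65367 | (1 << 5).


65367 | (1 << 5) = 65367 | 32 = 65399

65399


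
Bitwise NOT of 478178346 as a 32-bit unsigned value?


~0b11100100000000110110000101010 = 0b11100011011111111001001111010101 = 3816788949 (32-bit unsigned)

3816788949


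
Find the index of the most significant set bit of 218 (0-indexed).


0b11011010. Highest set bit at position 7

7


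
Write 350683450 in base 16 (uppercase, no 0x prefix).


350683450 = 14E7013A hex

14E7013A


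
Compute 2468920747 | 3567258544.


0b10010011001010001011110110101011 | 0b11010100101000000000101110110000 = 0b11010111101010001011111110111011 = 3618160571

3618160571


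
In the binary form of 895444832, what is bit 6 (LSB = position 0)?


0b110101010111110110011101100000, position 6 = 1

1


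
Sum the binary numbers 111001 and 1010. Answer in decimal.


111001 + 1010 = 1000011 = 67

67


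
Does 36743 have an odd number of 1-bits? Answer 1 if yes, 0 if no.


0b1000111110000111 has 9 ones => parity 1

1


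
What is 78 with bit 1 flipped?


78 ^ (1 << 1) = 78 ^ 2 = 76

76


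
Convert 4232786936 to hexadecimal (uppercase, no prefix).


4232786936 = FC4B33F8 hex

FC4B33F8


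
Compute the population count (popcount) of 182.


0b10110110 has 5 set bits

5


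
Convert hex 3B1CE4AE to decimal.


3B1CE4AE hex = 991749294 decimal

991749294


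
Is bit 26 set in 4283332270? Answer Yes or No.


0b11111111010011100111011010101110, bit 26 = 1. Yes

Yes


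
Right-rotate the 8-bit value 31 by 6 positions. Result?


Rotate 0b11111 right by 6 (8-bit) = 0b1111100 = 124

124


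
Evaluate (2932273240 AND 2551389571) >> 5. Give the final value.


Step 1: 2932273240 & 2551389571 = 2281836544
Step 2: 2281836544 >> 5 = 71307392

71307392


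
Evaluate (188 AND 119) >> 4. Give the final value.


Step 1: 188 & 119 = 52
Step 2: 52 >> 4 = 3

3


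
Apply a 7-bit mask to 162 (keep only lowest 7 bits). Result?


162 & 127 = 34

34


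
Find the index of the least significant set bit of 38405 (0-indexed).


0b1001011000000101. Lowest set bit at position 0

0


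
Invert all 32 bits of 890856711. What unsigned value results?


890856711 ^ 4294967295 = 3404110584

3404110584


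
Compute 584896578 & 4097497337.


0b100010110111001101000001000010 & 0b11110100001110101101100011111001 = 0b100000000110001101000001000000 = 538497088

538497088


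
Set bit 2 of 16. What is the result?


16 | (1 << 2) = 16 | 4 = 20

20


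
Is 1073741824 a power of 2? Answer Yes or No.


0b1000000000000000000000000000000. Only one bit set => Yes

Yes


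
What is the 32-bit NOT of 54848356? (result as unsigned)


~0b11010001001110101101100100 = 0b11111100101110110001010010011011 = 4240118939 (32-bit unsigned)

4240118939


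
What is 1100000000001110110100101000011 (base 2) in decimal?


1100000000001110110100101000011 in decimal = 1611098435

1611098435


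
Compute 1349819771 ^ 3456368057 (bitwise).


0b1010000011101001001110101111011 ^ 0b11001110000000111111110110111001 = 0b10011110011101110110000011000010 = 2658623682

2658623682


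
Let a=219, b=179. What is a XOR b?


219 ^ 179 = 104

104


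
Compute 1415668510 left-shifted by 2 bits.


0b1010100011000010110001100011110 << 2 = 0b101010001100001011000110001111000 = 5662674040

5662674040


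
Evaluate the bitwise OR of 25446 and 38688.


0b110001101100110 | 0b1001011100100000 = 0b1111011101100110 = 63334

63334


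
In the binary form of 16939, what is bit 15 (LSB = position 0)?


0b100001000101011, position 15 = 0

0


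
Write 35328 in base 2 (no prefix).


35328 = 1000101000000000 in binary

1000101000000000


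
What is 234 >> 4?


0b11101010 >> 4 = 0b1110 = 14

14


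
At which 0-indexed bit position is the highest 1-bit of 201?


0b11001001. Highest set bit at position 7

7


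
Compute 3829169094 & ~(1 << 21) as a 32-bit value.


3829169094 & ~(1 << 21) = 3827071942

3827071942


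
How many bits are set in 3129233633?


0b10111010100001000101000011100001 has 13 set bits

13


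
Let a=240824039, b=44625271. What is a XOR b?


240824039 ^ 44625271 = 217203600

217203600


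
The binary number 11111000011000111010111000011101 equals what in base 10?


11111000011000111010111000011101 in decimal = 4167282205

4167282205


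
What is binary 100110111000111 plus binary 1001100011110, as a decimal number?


100110111000111 + 1001100011110 = 110000011100101 = 24805

24805


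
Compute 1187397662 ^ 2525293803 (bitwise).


0b1000110110001100100000000011110 ^ 0b10010110100001001110110011101011 = 0b11010000010000101010110011110101 = 3494030581

3494030581


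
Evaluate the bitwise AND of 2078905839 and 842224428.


0b1111011111010011001010111101111 & 0b110010001100110101001100101100 = 0b110010001000010001000100101100 = 841027884

841027884


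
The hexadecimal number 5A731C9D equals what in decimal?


5A731C9D hex = 1517493405 decimal

1517493405


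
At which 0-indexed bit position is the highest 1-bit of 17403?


0b100001111111011. Highest set bit at position 14

14


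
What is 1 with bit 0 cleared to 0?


1 & ~(1 << 0) = 0

0


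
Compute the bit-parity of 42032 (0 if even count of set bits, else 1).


0b1010010000110000 has 5 ones => parity 1

1


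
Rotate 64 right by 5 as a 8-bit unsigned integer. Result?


Rotate 0b1000000 right by 5 (8-bit) = 0b10 = 2

2


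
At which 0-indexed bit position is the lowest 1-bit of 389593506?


0b10111001110001011100110100010. Lowest set bit at position 1

1


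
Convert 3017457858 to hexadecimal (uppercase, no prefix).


3017457858 = B3DAC0C2 hex

B3DAC0C2


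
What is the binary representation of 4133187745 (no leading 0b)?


4133187745 = 11110110010110110111000010100001 in binary

11110110010110110111000010100001


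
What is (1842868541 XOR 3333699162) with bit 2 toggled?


Step 1: 1842868541 ^ 3333699162 = 2875443047
Step 2: 2875443047 ^ (1 << 2) = 2875443047 ^ 4 = 2875443043

2875443043


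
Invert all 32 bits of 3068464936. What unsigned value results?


3068464936 ^ 4294967295 = 1226502359

1226502359


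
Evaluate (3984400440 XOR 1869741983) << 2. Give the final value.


Step 1: 3984400440 ^ 1869741983 = 2181881767
Step 2: 2181881767 << 2 = 8727527068

8727527068


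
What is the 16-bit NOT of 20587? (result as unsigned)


~0b101000001101011 = 0b1010111110010100 = 44948 (16-bit unsigned)

44948


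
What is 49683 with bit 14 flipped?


49683 ^ (1 << 14) = 49683 ^ 16384 = 33299

33299


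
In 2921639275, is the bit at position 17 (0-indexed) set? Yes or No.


0b10101110001001001010110101101011, bit 17 = 0. No

No


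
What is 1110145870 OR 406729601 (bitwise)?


0b1000010001010110111101101001110 | 0b11000001111100011001110000001 = 0b1011010001111110111101111001111 = 1514109903

1514109903


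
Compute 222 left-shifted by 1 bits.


0b11011110 << 1 = 0b110111100 = 444

444


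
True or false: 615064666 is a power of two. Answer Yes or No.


0b100100101010010010010001011010. Multiple bits set => No

No


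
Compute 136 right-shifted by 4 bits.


0b10001000 >> 4 = 0b1000 = 8

8


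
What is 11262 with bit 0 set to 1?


11262 | (1 << 0) = 11262 | 1 = 11263

11263


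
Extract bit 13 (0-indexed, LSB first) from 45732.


0b1011001010100100, position 13 = 1

1


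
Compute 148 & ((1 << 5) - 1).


148 & 31 = 20

20


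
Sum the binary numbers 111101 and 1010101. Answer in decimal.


111101 + 1010101 = 10010010 = 146

146


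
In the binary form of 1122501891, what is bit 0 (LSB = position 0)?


0b1000010111010000000010100000011, position 0 = 1

1


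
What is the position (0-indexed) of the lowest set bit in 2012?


0b11111011100. Lowest set bit at position 2

2


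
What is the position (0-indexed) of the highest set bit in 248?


0b11111000. Highest set bit at position 7

7


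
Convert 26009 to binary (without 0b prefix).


26009 = 110010110011001 in binary

110010110011001


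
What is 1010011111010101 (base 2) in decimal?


1010011111010101 in decimal = 42965

42965


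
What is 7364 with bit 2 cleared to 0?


7364 & ~(1 << 2) = 7360

7360


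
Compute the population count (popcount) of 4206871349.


0b11111010101111111100001100110101 has 21 set bits

21


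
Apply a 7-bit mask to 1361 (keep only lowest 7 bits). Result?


1361 & 127 = 81

81


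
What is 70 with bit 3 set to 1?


70 | (1 << 3) = 70 | 8 = 78

78


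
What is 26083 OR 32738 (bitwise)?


0b110010111100011 | 0b111111111100010 = 0b111111111100011 = 32739

32739


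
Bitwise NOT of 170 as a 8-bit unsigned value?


~0b10101010 = 0b1010101 = 85 (8-bit unsigned)

85


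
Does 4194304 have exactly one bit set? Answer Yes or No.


0b10000000000000000000000. Only one bit set => Yes

Yes


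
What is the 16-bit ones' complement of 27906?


27906 ^ 65535 = 37629

37629


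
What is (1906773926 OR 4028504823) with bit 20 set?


Step 1: 1906773926 | 4028504823 = 4055834615
Step 2: 4055834615 | (1 << 20) = 4055834615 | 1048576 = 4055834615

4055834615


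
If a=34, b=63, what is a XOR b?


34 ^ 63 = 29

29


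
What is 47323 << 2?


0b1011100011011011 << 2 = 0b101110001101101100 = 189292

189292


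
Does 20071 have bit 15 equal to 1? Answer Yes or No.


0b100111001100111, bit 15 = 0. No

No


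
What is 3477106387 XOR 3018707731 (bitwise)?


0b11001111010000000110111011010011 ^ 0b10110011111011011101001100010011 = 0b1111100101011011011110111000000 = 2091761088

2091761088


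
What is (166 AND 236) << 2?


Step 1: 166 & 236 = 164
Step 2: 164 << 2 = 656

656


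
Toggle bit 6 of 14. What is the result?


14 ^ (1 << 6) = 14 ^ 64 = 78

78


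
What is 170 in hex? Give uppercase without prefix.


170 = AA hex

AA


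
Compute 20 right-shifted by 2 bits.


0b10100 >> 2 = 0b101 = 5

5


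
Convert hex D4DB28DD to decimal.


D4DB28DD hex = 3571132637 decimal

3571132637


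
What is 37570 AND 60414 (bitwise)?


0b1001001011000010 & 0b1110101111111110 = 0b1000001011000010 = 33474

33474


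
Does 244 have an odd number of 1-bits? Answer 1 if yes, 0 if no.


0b11110100 has 5 ones => parity 1

1


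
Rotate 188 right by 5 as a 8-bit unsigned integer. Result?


Rotate 0b10111100 right by 5 (8-bit) = 0b11100101 = 229

229


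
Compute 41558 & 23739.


0b1010001001010110 & 0b101110010111011 = 0b10010 = 18

18


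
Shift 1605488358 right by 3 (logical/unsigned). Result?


0b1011111101100011100111011100110 >> 3 = 0b1011111101100011100111011100 = 200686044

200686044


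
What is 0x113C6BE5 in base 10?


113C6BE5 hex = 289172453 decimal

289172453


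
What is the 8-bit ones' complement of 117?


117 ^ 255 = 138

138


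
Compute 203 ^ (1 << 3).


203 ^ (1 << 3) = 203 ^ 8 = 195

195


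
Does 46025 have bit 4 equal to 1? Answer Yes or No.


0b1011001111001001, bit 4 = 0. No

No


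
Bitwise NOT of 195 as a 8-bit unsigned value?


~0b11000011 = 0b111100 = 60 (8-bit unsigned)

60


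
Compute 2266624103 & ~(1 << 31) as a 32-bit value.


2266624103 & ~(1 << 31) = 119140455

119140455


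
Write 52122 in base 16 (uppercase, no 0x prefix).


52122 = CB9A hex

CB9A


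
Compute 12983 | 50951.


0b11001010110111 | 0b1100011100000111 = 0b1111011110110111 = 63415

63415


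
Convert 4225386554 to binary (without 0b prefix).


4225386554 = 11111011110110100100100000111010 in binary

11111011110110100100100000111010


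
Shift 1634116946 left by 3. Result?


0b1100001011001101010010101010010 << 3 = 0b1100001011001101010010101010010000 = 13072935568

13072935568


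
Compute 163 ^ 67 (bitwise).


0b10100011 ^ 0b1000011 = 0b11100000 = 224

224


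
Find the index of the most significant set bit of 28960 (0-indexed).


0b111000100100000. Highest set bit at position 14

14


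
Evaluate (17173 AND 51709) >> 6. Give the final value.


Step 1: 17173 & 51709 = 16661
Step 2: 16661 >> 6 = 260

260


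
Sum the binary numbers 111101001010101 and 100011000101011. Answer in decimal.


111101001010101 + 100011000101011 = 1100000010000000 = 49280

49280


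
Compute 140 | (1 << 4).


140 | (1 << 4) = 140 | 16 = 156

156


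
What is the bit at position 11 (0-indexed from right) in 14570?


0b11100011101010, position 11 = 1

1


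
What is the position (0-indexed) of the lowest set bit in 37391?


0b1001001000001111. Lowest set bit at position 0

0


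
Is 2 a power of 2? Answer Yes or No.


0b10. Only one bit set => Yes

Yes


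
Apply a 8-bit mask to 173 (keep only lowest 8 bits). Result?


173 & 255 = 173

173


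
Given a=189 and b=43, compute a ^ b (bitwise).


189 ^ 43 = 150

150


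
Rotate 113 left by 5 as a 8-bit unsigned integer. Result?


Rotate 0b1110001 left by 5 (8-bit) = 0b101110 = 46

46


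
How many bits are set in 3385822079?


0b11001001110011111000101101111111 has 21 set bits

21


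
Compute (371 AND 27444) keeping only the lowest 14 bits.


Step 1: 371 & 27444 = 304
Step 2: 304 & 16383 = 304

304


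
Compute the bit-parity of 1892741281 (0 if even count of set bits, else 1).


0b1110000110100001111000010100001 has 13 ones => parity 1

1


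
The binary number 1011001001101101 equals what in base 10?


1011001001101101 in decimal = 45677

45677


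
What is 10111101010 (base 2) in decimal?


10111101010 in decimal = 1514

1514


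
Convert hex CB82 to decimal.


CB82 hex = 52098 decimal

52098


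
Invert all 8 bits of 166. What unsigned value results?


166 ^ 255 = 89

89


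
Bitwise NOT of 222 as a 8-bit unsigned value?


~0b11011110 = 0b100001 = 33 (8-bit unsigned)

33


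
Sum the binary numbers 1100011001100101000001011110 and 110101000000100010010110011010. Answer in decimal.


1100011001100101000001011110 + 110101000000100010010110011010 = 1000001011010000111010111111000 = 1097364984

1097364984
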